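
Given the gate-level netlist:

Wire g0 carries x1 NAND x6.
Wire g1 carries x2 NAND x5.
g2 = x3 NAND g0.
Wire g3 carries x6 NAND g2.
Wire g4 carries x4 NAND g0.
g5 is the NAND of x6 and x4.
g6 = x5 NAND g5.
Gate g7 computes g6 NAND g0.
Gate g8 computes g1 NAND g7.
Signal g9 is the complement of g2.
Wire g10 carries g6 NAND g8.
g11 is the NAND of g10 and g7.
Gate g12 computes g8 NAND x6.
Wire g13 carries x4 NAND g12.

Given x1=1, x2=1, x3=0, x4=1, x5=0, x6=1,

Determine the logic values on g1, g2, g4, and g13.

g1 = 1; g2 = 1; g4 = 1; g13 = 0

g0 = x1 NAND x6 = 1 NAND 1 = 0
g1 = x2 NAND x5 = 1 NAND 0 = 1
g2 = x3 NAND g0 = 0 NAND 0 = 1
g4 = x4 NAND g0 = 1 NAND 0 = 1
g5 = x6 NAND x4 = 1 NAND 1 = 0
g6 = x5 NAND g5 = 0 NAND 0 = 1
g7 = g6 NAND g0 = 1 NAND 0 = 1
g8 = g1 NAND g7 = 1 NAND 1 = 0
g12 = g8 NAND x6 = 0 NAND 1 = 1
g13 = x4 NAND g12 = 1 NAND 1 = 0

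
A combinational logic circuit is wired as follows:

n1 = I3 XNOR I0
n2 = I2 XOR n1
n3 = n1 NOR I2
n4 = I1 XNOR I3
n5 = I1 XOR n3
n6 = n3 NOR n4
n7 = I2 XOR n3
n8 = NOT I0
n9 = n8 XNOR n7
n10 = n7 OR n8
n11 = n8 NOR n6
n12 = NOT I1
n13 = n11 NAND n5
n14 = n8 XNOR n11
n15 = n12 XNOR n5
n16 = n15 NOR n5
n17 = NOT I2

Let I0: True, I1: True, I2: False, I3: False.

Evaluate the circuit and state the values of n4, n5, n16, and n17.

n1 = I3 XNOR I0 = False XNOR True = False
n3 = n1 NOR I2 = False NOR False = True
n4 = I1 XNOR I3 = True XNOR False = False
n5 = I1 XOR n3 = True XOR True = False
n12 = NOT I1 = NOT True = False
n15 = n12 XNOR n5 = False XNOR False = True
n16 = n15 NOR n5 = True NOR False = False
n17 = NOT I2 = NOT False = True

n4 = False  n5 = False  n16 = False  n17 = True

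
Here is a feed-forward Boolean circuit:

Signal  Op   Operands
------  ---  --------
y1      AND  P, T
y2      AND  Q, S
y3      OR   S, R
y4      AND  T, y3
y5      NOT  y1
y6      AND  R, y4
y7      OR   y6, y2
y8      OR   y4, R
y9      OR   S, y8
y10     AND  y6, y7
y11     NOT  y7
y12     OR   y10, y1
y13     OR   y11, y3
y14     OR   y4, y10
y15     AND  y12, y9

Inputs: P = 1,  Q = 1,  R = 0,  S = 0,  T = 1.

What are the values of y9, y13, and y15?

y1 = P AND T = 1 AND 1 = 1
y2 = Q AND S = 1 AND 0 = 0
y3 = S OR R = 0 OR 0 = 0
y4 = T AND y3 = 1 AND 0 = 0
y6 = R AND y4 = 0 AND 0 = 0
y7 = y6 OR y2 = 0 OR 0 = 0
y8 = y4 OR R = 0 OR 0 = 0
y9 = S OR y8 = 0 OR 0 = 0
y10 = y6 AND y7 = 0 AND 0 = 0
y11 = NOT y7 = NOT 0 = 1
y12 = y10 OR y1 = 0 OR 1 = 1
y13 = y11 OR y3 = 1 OR 0 = 1
y15 = y12 AND y9 = 1 AND 0 = 0

y9 = 0; y13 = 1; y15 = 0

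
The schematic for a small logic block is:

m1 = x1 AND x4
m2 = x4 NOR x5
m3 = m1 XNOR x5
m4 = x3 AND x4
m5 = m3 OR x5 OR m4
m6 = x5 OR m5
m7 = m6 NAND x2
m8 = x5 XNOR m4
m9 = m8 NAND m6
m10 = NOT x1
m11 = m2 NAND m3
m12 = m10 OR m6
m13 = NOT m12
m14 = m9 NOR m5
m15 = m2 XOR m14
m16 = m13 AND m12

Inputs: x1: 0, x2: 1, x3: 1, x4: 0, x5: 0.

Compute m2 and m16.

m1 = x1 AND x4 = 0 AND 0 = 0
m2 = x4 NOR x5 = 0 NOR 0 = 1
m3 = m1 XNOR x5 = 0 XNOR 0 = 1
m4 = x3 AND x4 = 1 AND 0 = 0
m5 = m3 OR x5 OR m4 = 1 OR 0 OR 0 = 1
m6 = x5 OR m5 = 0 OR 1 = 1
m10 = NOT x1 = NOT 0 = 1
m12 = m10 OR m6 = 1 OR 1 = 1
m13 = NOT m12 = NOT 1 = 0
m16 = m13 AND m12 = 0 AND 1 = 0

m2 = 1, m16 = 0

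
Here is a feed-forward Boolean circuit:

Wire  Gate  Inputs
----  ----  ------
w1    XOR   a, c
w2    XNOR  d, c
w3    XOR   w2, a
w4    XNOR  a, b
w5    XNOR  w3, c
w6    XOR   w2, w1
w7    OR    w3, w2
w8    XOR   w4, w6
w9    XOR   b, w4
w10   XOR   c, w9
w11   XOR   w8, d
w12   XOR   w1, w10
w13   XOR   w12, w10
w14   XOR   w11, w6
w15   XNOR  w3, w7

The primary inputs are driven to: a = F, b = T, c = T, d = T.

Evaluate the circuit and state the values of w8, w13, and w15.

w8 = F  w13 = T  w15 = T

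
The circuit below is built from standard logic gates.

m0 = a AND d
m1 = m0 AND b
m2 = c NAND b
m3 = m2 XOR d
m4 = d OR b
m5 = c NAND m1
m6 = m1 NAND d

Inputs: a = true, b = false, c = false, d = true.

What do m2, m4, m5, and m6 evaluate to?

m2 = true, m4 = true, m5 = true, m6 = true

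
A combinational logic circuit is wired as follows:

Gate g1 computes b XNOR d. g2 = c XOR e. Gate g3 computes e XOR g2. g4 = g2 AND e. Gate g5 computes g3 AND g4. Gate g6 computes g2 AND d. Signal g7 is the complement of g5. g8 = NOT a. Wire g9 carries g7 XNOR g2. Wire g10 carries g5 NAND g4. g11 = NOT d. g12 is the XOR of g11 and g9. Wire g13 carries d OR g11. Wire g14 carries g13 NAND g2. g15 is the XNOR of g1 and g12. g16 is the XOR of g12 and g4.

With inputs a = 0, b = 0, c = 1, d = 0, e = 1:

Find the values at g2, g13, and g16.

g2 = 0  g13 = 1  g16 = 1

g2 = c XOR e = 1 XOR 1 = 0
g3 = e XOR g2 = 1 XOR 0 = 1
g4 = g2 AND e = 0 AND 1 = 0
g5 = g3 AND g4 = 1 AND 0 = 0
g7 = NOT g5 = NOT 0 = 1
g9 = g7 XNOR g2 = 1 XNOR 0 = 0
g11 = NOT d = NOT 0 = 1
g12 = g11 XOR g9 = 1 XOR 0 = 1
g13 = d OR g11 = 0 OR 1 = 1
g16 = g12 XOR g4 = 1 XOR 0 = 1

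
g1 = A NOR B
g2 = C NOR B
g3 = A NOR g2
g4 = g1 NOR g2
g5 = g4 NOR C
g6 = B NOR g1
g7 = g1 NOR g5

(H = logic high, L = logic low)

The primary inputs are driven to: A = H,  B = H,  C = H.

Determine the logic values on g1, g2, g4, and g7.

g1 = L; g2 = L; g4 = H; g7 = H

g1 = A NOR B = H NOR H = L
g2 = C NOR B = H NOR H = L
g4 = g1 NOR g2 = L NOR L = H
g5 = g4 NOR C = H NOR H = L
g7 = g1 NOR g5 = L NOR L = H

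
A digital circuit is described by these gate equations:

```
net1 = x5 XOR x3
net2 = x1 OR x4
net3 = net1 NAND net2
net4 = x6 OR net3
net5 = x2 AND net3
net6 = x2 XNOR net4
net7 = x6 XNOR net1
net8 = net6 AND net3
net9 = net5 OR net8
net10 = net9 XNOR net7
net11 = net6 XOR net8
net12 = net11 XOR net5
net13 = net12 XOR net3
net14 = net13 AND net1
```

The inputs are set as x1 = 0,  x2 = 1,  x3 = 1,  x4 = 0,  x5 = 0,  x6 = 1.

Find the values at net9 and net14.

net9 = 1  net14 = 0

net1 = x5 XOR x3 = 0 XOR 1 = 1
net2 = x1 OR x4 = 0 OR 0 = 0
net3 = net1 NAND net2 = 1 NAND 0 = 1
net4 = x6 OR net3 = 1 OR 1 = 1
net5 = x2 AND net3 = 1 AND 1 = 1
net6 = x2 XNOR net4 = 1 XNOR 1 = 1
net8 = net6 AND net3 = 1 AND 1 = 1
net9 = net5 OR net8 = 1 OR 1 = 1
net11 = net6 XOR net8 = 1 XOR 1 = 0
net12 = net11 XOR net5 = 0 XOR 1 = 1
net13 = net12 XOR net3 = 1 XOR 1 = 0
net14 = net13 AND net1 = 0 AND 1 = 0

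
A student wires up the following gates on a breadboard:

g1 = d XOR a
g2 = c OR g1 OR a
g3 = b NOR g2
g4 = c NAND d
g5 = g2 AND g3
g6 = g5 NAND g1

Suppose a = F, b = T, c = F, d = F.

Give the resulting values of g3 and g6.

g3 = F, g6 = T

g1 = d XOR a = F XOR F = F
g2 = c OR g1 OR a = F OR F OR F = F
g3 = b NOR g2 = T NOR F = F
g5 = g2 AND g3 = F AND F = F
g6 = g5 NAND g1 = F NAND F = T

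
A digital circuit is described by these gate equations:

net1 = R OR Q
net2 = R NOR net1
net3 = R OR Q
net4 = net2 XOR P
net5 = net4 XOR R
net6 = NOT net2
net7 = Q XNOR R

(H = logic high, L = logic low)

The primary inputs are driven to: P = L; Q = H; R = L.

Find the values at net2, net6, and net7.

net1 = R OR Q = L OR H = H
net2 = R NOR net1 = L NOR H = L
net6 = NOT net2 = NOT L = H
net7 = Q XNOR R = H XNOR L = L

net2 = L, net6 = H, net7 = L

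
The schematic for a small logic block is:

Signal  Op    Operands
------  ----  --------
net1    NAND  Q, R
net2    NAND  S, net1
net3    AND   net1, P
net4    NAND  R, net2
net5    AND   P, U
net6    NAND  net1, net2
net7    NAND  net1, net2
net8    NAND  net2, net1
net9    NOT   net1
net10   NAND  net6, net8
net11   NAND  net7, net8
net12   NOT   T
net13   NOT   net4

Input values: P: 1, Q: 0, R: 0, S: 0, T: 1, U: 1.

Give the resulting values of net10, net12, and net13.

net10 = 1, net12 = 0, net13 = 0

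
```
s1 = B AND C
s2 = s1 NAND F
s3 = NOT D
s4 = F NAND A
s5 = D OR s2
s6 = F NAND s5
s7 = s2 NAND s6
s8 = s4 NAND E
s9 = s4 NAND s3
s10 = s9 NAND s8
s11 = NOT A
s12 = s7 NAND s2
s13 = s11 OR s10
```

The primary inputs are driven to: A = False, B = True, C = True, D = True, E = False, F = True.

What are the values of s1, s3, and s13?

s1 = B AND C = True AND True = True
s3 = NOT D = NOT True = False
s4 = F NAND A = True NAND False = True
s8 = s4 NAND E = True NAND False = True
s9 = s4 NAND s3 = True NAND False = True
s10 = s9 NAND s8 = True NAND True = False
s11 = NOT A = NOT False = True
s13 = s11 OR s10 = True OR False = True

s1 = True, s3 = False, s13 = True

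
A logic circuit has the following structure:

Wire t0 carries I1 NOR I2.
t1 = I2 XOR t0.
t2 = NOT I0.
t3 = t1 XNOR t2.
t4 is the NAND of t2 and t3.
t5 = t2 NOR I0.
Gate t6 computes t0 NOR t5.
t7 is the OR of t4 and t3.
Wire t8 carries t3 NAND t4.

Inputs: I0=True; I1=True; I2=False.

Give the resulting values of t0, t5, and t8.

t0 = I1 NOR I2 = True NOR False = False
t1 = I2 XOR t0 = False XOR False = False
t2 = NOT I0 = NOT True = False
t3 = t1 XNOR t2 = False XNOR False = True
t4 = t2 NAND t3 = False NAND True = True
t5 = t2 NOR I0 = False NOR True = False
t8 = t3 NAND t4 = True NAND True = False

t0 = False, t5 = False, t8 = False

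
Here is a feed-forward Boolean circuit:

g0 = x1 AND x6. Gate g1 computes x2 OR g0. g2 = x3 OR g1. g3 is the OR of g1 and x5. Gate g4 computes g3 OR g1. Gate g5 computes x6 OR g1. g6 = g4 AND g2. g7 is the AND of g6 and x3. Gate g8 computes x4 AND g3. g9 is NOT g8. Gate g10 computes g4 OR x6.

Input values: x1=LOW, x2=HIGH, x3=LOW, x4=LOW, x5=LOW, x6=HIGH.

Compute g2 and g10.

g0 = x1 AND x6 = LOW AND HIGH = LOW
g1 = x2 OR g0 = HIGH OR LOW = HIGH
g2 = x3 OR g1 = LOW OR HIGH = HIGH
g3 = g1 OR x5 = HIGH OR LOW = HIGH
g4 = g3 OR g1 = HIGH OR HIGH = HIGH
g10 = g4 OR x6 = HIGH OR HIGH = HIGH

g2 = HIGH, g10 = HIGH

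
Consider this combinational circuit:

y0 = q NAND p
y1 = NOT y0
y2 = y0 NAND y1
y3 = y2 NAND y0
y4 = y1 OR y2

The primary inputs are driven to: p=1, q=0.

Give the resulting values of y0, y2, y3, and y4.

y0 = 1, y2 = 1, y3 = 0, y4 = 1

y0 = q NAND p = 0 NAND 1 = 1
y1 = NOT y0 = NOT 1 = 0
y2 = y0 NAND y1 = 1 NAND 0 = 1
y3 = y2 NAND y0 = 1 NAND 1 = 0
y4 = y1 OR y2 = 0 OR 1 = 1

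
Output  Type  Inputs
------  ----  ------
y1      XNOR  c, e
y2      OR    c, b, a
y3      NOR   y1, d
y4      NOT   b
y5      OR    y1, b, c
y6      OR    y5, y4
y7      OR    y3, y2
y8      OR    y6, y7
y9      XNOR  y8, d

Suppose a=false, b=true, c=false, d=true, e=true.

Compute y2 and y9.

y2 = true; y9 = true

y1 = c XNOR e = false XNOR true = false
y2 = c OR b OR a = false OR true OR false = true
y3 = y1 NOR d = false NOR true = false
y4 = NOT b = NOT true = false
y5 = y1 OR b OR c = false OR true OR false = true
y6 = y5 OR y4 = true OR false = true
y7 = y3 OR y2 = false OR true = true
y8 = y6 OR y7 = true OR true = true
y9 = y8 XNOR d = true XNOR true = true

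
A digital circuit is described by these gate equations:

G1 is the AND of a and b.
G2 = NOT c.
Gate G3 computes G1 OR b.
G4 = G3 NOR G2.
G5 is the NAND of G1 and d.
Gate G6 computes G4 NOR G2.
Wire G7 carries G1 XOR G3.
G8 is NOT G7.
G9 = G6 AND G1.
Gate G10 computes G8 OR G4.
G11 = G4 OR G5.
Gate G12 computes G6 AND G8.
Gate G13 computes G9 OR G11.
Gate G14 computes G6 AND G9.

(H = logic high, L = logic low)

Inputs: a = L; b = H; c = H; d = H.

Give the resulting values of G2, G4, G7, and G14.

G1 = a AND b = L AND H = L
G2 = NOT c = NOT H = L
G3 = G1 OR b = L OR H = H
G4 = G3 NOR G2 = H NOR L = L
G6 = G4 NOR G2 = L NOR L = H
G7 = G1 XOR G3 = L XOR H = H
G9 = G6 AND G1 = H AND L = L
G14 = G6 AND G9 = H AND L = L

G2 = L, G4 = L, G7 = H, G14 = L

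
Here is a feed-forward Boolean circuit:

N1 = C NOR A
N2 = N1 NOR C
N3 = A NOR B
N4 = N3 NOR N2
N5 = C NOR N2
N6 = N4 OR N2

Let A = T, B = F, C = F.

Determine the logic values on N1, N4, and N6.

N1 = F  N4 = F  N6 = T

N1 = C NOR A = F NOR T = F
N2 = N1 NOR C = F NOR F = T
N3 = A NOR B = T NOR F = F
N4 = N3 NOR N2 = F NOR T = F
N6 = N4 OR N2 = F OR T = T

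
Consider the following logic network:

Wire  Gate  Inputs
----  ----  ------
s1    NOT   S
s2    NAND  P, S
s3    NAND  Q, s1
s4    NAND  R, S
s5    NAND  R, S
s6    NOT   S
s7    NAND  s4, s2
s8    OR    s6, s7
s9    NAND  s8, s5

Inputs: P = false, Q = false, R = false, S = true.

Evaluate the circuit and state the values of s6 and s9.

s6 = false; s9 = true

s2 = P NAND S = false NAND true = true
s4 = R NAND S = false NAND true = true
s5 = R NAND S = false NAND true = true
s6 = NOT S = NOT true = false
s7 = s4 NAND s2 = true NAND true = false
s8 = s6 OR s7 = false OR false = false
s9 = s8 NAND s5 = false NAND true = true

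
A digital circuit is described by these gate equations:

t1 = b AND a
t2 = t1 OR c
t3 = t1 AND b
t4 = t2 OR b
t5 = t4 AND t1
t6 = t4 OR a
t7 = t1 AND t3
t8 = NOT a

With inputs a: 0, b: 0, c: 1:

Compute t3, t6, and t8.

t3 = 0; t6 = 1; t8 = 1

t1 = b AND a = 0 AND 0 = 0
t2 = t1 OR c = 0 OR 1 = 1
t3 = t1 AND b = 0 AND 0 = 0
t4 = t2 OR b = 1 OR 0 = 1
t6 = t4 OR a = 1 OR 0 = 1
t8 = NOT a = NOT 0 = 1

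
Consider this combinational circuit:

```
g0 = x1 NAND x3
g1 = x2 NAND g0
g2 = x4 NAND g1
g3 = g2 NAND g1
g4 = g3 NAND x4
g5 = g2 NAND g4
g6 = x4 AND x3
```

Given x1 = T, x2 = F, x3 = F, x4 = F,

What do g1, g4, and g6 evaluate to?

g0 = x1 NAND x3 = T NAND F = T
g1 = x2 NAND g0 = F NAND T = T
g2 = x4 NAND g1 = F NAND T = T
g3 = g2 NAND g1 = T NAND T = F
g4 = g3 NAND x4 = F NAND F = T
g6 = x4 AND x3 = F AND F = F

g1 = T  g4 = T  g6 = F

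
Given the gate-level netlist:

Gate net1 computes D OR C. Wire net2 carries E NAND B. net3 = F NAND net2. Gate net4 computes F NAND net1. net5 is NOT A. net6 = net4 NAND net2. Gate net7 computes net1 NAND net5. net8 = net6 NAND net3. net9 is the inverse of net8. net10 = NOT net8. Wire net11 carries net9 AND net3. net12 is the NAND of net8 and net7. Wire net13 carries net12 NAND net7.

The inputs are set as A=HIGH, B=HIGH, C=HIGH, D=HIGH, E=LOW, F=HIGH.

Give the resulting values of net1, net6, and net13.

net1 = HIGH, net6 = HIGH, net13 = HIGH

net1 = D OR C = HIGH OR HIGH = HIGH
net2 = E NAND B = LOW NAND HIGH = HIGH
net3 = F NAND net2 = HIGH NAND HIGH = LOW
net4 = F NAND net1 = HIGH NAND HIGH = LOW
net5 = NOT A = NOT HIGH = LOW
net6 = net4 NAND net2 = LOW NAND HIGH = HIGH
net7 = net1 NAND net5 = HIGH NAND LOW = HIGH
net8 = net6 NAND net3 = HIGH NAND LOW = HIGH
net12 = net8 NAND net7 = HIGH NAND HIGH = LOW
net13 = net12 NAND net7 = LOW NAND HIGH = HIGH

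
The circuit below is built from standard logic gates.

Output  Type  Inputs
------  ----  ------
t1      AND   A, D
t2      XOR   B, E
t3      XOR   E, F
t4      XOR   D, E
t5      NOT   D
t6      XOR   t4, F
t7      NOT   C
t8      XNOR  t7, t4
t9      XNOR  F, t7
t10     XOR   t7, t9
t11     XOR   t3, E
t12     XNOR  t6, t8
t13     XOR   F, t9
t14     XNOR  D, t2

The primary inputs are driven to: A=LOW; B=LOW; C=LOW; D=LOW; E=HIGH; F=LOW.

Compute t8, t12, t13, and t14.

t2 = B XOR E = LOW XOR HIGH = HIGH
t4 = D XOR E = LOW XOR HIGH = HIGH
t6 = t4 XOR F = HIGH XOR LOW = HIGH
t7 = NOT C = NOT LOW = HIGH
t8 = t7 XNOR t4 = HIGH XNOR HIGH = HIGH
t9 = F XNOR t7 = LOW XNOR HIGH = LOW
t12 = t6 XNOR t8 = HIGH XNOR HIGH = HIGH
t13 = F XOR t9 = LOW XOR LOW = LOW
t14 = D XNOR t2 = LOW XNOR HIGH = LOW

t8 = HIGH  t12 = HIGH  t13 = LOW  t14 = LOW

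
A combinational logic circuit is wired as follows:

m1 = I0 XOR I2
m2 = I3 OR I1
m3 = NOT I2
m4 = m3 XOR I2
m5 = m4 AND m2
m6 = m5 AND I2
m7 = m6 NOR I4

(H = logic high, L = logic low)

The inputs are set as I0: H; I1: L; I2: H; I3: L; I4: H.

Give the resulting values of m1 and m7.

m1 = L; m7 = L

m1 = I0 XOR I2 = H XOR H = L
m2 = I3 OR I1 = L OR L = L
m3 = NOT I2 = NOT H = L
m4 = m3 XOR I2 = L XOR H = H
m5 = m4 AND m2 = H AND L = L
m6 = m5 AND I2 = L AND H = L
m7 = m6 NOR I4 = L NOR H = L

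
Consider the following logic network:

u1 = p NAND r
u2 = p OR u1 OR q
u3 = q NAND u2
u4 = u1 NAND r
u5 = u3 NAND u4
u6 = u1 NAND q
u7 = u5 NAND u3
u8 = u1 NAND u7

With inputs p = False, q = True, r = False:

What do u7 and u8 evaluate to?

u7 = True, u8 = False

u1 = p NAND r = False NAND False = True
u2 = p OR u1 OR q = False OR True OR True = True
u3 = q NAND u2 = True NAND True = False
u4 = u1 NAND r = True NAND False = True
u5 = u3 NAND u4 = False NAND True = True
u7 = u5 NAND u3 = True NAND False = True
u8 = u1 NAND u7 = True NAND True = False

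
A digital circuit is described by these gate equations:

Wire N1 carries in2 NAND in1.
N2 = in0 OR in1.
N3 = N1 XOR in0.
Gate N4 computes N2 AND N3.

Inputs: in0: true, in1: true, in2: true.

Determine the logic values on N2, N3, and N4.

N2 = true  N3 = true  N4 = true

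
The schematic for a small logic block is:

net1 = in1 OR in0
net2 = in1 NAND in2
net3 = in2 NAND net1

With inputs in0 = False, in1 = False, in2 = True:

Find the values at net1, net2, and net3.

net1 = False  net2 = True  net3 = True

net1 = in1 OR in0 = False OR False = False
net2 = in1 NAND in2 = False NAND True = True
net3 = in2 NAND net1 = True NAND False = True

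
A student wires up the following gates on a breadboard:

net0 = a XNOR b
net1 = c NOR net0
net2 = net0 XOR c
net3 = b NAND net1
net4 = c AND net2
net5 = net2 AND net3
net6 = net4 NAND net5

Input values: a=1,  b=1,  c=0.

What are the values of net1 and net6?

net1 = 0, net6 = 1

net0 = a XNOR b = 1 XNOR 1 = 1
net1 = c NOR net0 = 0 NOR 1 = 0
net2 = net0 XOR c = 1 XOR 0 = 1
net3 = b NAND net1 = 1 NAND 0 = 1
net4 = c AND net2 = 0 AND 1 = 0
net5 = net2 AND net3 = 1 AND 1 = 1
net6 = net4 NAND net5 = 0 NAND 1 = 1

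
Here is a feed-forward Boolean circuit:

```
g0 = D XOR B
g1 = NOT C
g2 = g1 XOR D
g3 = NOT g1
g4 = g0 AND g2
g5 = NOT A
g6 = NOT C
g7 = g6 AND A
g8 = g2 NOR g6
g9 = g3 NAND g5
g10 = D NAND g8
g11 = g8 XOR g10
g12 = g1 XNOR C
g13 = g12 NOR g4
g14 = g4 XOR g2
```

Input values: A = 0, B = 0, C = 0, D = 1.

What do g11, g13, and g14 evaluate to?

g11 = 1  g13 = 1  g14 = 0

g0 = D XOR B = 1 XOR 0 = 1
g1 = NOT C = NOT 0 = 1
g2 = g1 XOR D = 1 XOR 1 = 0
g4 = g0 AND g2 = 1 AND 0 = 0
g6 = NOT C = NOT 0 = 1
g8 = g2 NOR g6 = 0 NOR 1 = 0
g10 = D NAND g8 = 1 NAND 0 = 1
g11 = g8 XOR g10 = 0 XOR 1 = 1
g12 = g1 XNOR C = 1 XNOR 0 = 0
g13 = g12 NOR g4 = 0 NOR 0 = 1
g14 = g4 XOR g2 = 0 XOR 0 = 0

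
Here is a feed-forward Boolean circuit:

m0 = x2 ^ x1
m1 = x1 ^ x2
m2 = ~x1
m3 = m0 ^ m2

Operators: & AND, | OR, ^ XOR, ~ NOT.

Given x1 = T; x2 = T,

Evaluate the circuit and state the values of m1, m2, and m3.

m1 = F  m2 = F  m3 = F

m0 = x2 XOR x1 = T XOR T = F
m1 = x1 XOR x2 = T XOR T = F
m2 = NOT x1 = NOT T = F
m3 = m0 XOR m2 = F XOR F = F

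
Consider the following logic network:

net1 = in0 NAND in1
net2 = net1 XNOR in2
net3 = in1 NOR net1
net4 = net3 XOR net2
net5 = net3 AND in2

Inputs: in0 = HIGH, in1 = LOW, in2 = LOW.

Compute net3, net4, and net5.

net3 = LOW, net4 = LOW, net5 = LOW

net1 = in0 NAND in1 = HIGH NAND LOW = HIGH
net2 = net1 XNOR in2 = HIGH XNOR LOW = LOW
net3 = in1 NOR net1 = LOW NOR HIGH = LOW
net4 = net3 XOR net2 = LOW XOR LOW = LOW
net5 = net3 AND in2 = LOW AND LOW = LOW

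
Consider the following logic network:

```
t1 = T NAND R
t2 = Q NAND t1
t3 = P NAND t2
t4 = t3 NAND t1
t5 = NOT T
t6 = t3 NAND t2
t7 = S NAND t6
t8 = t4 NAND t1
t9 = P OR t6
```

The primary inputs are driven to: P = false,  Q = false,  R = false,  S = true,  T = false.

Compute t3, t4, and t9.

t3 = true, t4 = false, t9 = false

t1 = T NAND R = false NAND false = true
t2 = Q NAND t1 = false NAND true = true
t3 = P NAND t2 = false NAND true = true
t4 = t3 NAND t1 = true NAND true = false
t6 = t3 NAND t2 = true NAND true = false
t9 = P OR t6 = false OR false = false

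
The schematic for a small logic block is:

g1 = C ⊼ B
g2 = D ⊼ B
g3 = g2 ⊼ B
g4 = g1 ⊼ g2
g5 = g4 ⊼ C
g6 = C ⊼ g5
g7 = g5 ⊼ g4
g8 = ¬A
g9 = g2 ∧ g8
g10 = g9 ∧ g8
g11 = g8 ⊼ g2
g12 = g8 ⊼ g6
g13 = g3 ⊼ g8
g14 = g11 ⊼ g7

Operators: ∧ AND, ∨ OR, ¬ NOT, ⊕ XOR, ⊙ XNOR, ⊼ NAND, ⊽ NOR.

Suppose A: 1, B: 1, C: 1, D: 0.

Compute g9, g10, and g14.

g1 = C NAND B = 1 NAND 1 = 0
g2 = D NAND B = 0 NAND 1 = 1
g4 = g1 NAND g2 = 0 NAND 1 = 1
g5 = g4 NAND C = 1 NAND 1 = 0
g7 = g5 NAND g4 = 0 NAND 1 = 1
g8 = NOT A = NOT 1 = 0
g9 = g2 AND g8 = 1 AND 0 = 0
g10 = g9 AND g8 = 0 AND 0 = 0
g11 = g8 NAND g2 = 0 NAND 1 = 1
g14 = g11 NAND g7 = 1 NAND 1 = 0

g9 = 0; g10 = 0; g14 = 0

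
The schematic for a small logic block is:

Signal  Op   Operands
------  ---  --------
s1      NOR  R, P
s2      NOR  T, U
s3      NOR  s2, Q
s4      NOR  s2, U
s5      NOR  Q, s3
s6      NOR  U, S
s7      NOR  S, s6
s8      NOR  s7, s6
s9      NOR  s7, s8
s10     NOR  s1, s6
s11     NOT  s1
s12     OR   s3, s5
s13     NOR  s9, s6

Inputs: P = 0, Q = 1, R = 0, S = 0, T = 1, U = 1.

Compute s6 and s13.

s6 = U NOR S = 1 NOR 0 = 0
s7 = S NOR s6 = 0 NOR 0 = 1
s8 = s7 NOR s6 = 1 NOR 0 = 0
s9 = s7 NOR s8 = 1 NOR 0 = 0
s13 = s9 NOR s6 = 0 NOR 0 = 1

s6 = 0, s13 = 1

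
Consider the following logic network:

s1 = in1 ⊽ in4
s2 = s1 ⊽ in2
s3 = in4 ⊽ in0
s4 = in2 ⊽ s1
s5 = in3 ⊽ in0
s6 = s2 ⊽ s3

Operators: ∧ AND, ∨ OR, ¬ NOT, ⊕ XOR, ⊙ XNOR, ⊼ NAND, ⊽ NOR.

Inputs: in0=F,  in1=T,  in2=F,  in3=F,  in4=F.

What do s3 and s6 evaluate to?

s3 = T  s6 = F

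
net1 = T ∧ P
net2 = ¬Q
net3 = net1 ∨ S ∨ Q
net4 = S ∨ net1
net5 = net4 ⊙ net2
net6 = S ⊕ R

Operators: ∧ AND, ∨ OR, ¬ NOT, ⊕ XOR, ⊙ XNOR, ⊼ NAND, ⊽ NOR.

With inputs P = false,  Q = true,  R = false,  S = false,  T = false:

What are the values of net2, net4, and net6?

net1 = T AND P = false AND false = false
net2 = NOT Q = NOT true = false
net4 = S OR net1 = false OR false = false
net6 = S XOR R = false XOR false = false

net2 = false, net4 = false, net6 = false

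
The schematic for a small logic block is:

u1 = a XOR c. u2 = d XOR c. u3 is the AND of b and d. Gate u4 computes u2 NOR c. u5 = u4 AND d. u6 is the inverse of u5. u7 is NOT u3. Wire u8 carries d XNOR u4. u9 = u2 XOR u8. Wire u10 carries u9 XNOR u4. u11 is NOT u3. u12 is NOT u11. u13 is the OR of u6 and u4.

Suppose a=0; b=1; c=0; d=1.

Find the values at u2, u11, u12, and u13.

u2 = d XOR c = 1 XOR 0 = 1
u3 = b AND d = 1 AND 1 = 1
u4 = u2 NOR c = 1 NOR 0 = 0
u5 = u4 AND d = 0 AND 1 = 0
u6 = NOT u5 = NOT 0 = 1
u11 = NOT u3 = NOT 1 = 0
u12 = NOT u11 = NOT 0 = 1
u13 = u6 OR u4 = 1 OR 0 = 1

u2 = 1; u11 = 0; u12 = 1; u13 = 1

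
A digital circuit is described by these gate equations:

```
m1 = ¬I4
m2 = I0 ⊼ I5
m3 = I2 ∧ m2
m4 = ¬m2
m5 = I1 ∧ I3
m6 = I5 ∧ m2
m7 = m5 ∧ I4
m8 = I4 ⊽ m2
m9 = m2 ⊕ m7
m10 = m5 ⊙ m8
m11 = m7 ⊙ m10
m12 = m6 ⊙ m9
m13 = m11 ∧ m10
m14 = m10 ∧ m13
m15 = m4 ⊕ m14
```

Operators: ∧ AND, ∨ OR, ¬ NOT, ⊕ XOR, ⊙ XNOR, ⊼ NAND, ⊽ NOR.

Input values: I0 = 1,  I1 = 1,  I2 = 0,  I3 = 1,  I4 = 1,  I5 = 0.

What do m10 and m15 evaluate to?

m10 = 0, m15 = 0

m2 = I0 NAND I5 = 1 NAND 0 = 1
m4 = NOT m2 = NOT 1 = 0
m5 = I1 AND I3 = 1 AND 1 = 1
m7 = m5 AND I4 = 1 AND 1 = 1
m8 = I4 NOR m2 = 1 NOR 1 = 0
m10 = m5 XNOR m8 = 1 XNOR 0 = 0
m11 = m7 XNOR m10 = 1 XNOR 0 = 0
m13 = m11 AND m10 = 0 AND 0 = 0
m14 = m10 AND m13 = 0 AND 0 = 0
m15 = m4 XOR m14 = 0 XOR 0 = 0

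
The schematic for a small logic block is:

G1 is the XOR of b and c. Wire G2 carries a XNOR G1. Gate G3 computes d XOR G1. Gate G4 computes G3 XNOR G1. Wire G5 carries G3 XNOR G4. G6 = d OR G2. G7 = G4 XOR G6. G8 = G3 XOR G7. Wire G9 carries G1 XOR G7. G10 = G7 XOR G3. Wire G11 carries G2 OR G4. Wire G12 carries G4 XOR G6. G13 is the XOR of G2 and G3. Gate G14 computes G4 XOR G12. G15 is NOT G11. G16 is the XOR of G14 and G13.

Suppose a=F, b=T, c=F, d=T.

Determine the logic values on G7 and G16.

G7 = T, G16 = T

G1 = b XOR c = T XOR F = T
G2 = a XNOR G1 = F XNOR T = F
G3 = d XOR G1 = T XOR T = F
G4 = G3 XNOR G1 = F XNOR T = F
G6 = d OR G2 = T OR F = T
G7 = G4 XOR G6 = F XOR T = T
G12 = G4 XOR G6 = F XOR T = T
G13 = G2 XOR G3 = F XOR F = F
G14 = G4 XOR G12 = F XOR T = T
G16 = G14 XOR G13 = T XOR F = T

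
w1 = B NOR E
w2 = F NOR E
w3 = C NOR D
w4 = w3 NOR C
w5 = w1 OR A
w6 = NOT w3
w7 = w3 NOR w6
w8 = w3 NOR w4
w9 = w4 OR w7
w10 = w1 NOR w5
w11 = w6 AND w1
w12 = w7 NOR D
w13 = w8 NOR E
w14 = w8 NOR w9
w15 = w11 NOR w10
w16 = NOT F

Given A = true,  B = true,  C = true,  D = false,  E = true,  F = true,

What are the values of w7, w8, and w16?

w3 = C NOR D = true NOR false = false
w4 = w3 NOR C = false NOR true = false
w6 = NOT w3 = NOT false = true
w7 = w3 NOR w6 = false NOR true = false
w8 = w3 NOR w4 = false NOR false = true
w16 = NOT F = NOT true = false

w7 = false, w8 = true, w16 = false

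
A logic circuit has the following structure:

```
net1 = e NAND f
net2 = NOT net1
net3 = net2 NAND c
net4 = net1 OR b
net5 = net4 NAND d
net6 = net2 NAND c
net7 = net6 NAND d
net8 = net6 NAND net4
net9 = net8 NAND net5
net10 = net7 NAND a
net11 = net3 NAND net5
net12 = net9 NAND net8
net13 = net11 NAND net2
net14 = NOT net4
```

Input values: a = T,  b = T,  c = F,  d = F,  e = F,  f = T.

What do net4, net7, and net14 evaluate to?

net4 = T, net7 = T, net14 = F

net1 = e NAND f = F NAND T = T
net2 = NOT net1 = NOT T = F
net4 = net1 OR b = T OR T = T
net6 = net2 NAND c = F NAND F = T
net7 = net6 NAND d = T NAND F = T
net14 = NOT net4 = NOT T = F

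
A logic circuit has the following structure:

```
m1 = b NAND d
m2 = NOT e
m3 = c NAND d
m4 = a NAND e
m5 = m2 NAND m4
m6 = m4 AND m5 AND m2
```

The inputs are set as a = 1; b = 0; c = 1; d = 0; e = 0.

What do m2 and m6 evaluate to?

m2 = 1; m6 = 0

m2 = NOT e = NOT 0 = 1
m4 = a NAND e = 1 NAND 0 = 1
m5 = m2 NAND m4 = 1 NAND 1 = 0
m6 = m4 AND m5 AND m2 = 1 AND 0 AND 1 = 0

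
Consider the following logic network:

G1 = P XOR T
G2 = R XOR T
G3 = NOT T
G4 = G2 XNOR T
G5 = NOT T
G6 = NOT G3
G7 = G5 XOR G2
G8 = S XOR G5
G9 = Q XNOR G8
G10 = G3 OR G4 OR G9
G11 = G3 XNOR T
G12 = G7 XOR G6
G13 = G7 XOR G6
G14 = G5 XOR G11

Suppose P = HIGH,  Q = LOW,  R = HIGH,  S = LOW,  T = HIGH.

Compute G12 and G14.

G2 = R XOR T = HIGH XOR HIGH = LOW
G3 = NOT T = NOT HIGH = LOW
G5 = NOT T = NOT HIGH = LOW
G6 = NOT G3 = NOT LOW = HIGH
G7 = G5 XOR G2 = LOW XOR LOW = LOW
G11 = G3 XNOR T = LOW XNOR HIGH = LOW
G12 = G7 XOR G6 = LOW XOR HIGH = HIGH
G14 = G5 XOR G11 = LOW XOR LOW = LOW

G12 = HIGH; G14 = LOW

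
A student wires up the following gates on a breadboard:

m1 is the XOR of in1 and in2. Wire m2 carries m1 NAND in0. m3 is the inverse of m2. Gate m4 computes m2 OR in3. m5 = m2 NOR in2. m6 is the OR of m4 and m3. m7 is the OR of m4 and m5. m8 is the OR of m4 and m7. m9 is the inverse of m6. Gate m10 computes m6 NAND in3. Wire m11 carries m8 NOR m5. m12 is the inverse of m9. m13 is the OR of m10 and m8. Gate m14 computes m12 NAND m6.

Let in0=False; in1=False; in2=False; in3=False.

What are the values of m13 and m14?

m13 = True, m14 = False

m1 = in1 XOR in2 = False XOR False = False
m2 = m1 NAND in0 = False NAND False = True
m3 = NOT m2 = NOT True = False
m4 = m2 OR in3 = True OR False = True
m5 = m2 NOR in2 = True NOR False = False
m6 = m4 OR m3 = True OR False = True
m7 = m4 OR m5 = True OR False = True
m8 = m4 OR m7 = True OR True = True
m9 = NOT m6 = NOT True = False
m10 = m6 NAND in3 = True NAND False = True
m12 = NOT m9 = NOT False = True
m13 = m10 OR m8 = True OR True = True
m14 = m12 NAND m6 = True NAND True = False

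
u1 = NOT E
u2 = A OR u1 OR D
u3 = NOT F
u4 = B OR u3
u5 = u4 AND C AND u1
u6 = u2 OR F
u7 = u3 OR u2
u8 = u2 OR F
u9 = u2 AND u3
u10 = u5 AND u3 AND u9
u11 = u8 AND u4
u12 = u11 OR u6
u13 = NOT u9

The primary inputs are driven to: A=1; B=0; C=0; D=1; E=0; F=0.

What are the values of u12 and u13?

u12 = 1; u13 = 0

u1 = NOT E = NOT 0 = 1
u2 = A OR u1 OR D = 1 OR 1 OR 1 = 1
u3 = NOT F = NOT 0 = 1
u4 = B OR u3 = 0 OR 1 = 1
u6 = u2 OR F = 1 OR 0 = 1
u8 = u2 OR F = 1 OR 0 = 1
u9 = u2 AND u3 = 1 AND 1 = 1
u11 = u8 AND u4 = 1 AND 1 = 1
u12 = u11 OR u6 = 1 OR 1 = 1
u13 = NOT u9 = NOT 1 = 0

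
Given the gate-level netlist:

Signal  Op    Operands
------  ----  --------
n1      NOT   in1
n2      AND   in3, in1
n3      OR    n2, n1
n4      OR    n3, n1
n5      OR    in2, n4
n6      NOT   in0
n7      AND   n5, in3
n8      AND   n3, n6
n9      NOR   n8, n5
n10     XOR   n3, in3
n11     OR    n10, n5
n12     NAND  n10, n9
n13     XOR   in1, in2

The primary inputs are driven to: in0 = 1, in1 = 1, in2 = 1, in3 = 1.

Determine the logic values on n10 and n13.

n10 = 0; n13 = 0

n1 = NOT in1 = NOT 1 = 0
n2 = in3 AND in1 = 1 AND 1 = 1
n3 = n2 OR n1 = 1 OR 0 = 1
n10 = n3 XOR in3 = 1 XOR 1 = 0
n13 = in1 XOR in2 = 1 XOR 1 = 0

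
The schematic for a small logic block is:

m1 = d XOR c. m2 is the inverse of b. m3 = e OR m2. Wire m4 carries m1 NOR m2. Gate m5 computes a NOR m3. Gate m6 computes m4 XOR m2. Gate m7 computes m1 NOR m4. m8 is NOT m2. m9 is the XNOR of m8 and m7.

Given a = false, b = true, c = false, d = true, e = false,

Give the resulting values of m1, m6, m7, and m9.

m1 = d XOR c = true XOR false = true
m2 = NOT b = NOT true = false
m4 = m1 NOR m2 = true NOR false = false
m6 = m4 XOR m2 = false XOR false = false
m7 = m1 NOR m4 = true NOR false = false
m8 = NOT m2 = NOT false = true
m9 = m8 XNOR m7 = true XNOR false = false

m1 = true, m6 = false, m7 = false, m9 = false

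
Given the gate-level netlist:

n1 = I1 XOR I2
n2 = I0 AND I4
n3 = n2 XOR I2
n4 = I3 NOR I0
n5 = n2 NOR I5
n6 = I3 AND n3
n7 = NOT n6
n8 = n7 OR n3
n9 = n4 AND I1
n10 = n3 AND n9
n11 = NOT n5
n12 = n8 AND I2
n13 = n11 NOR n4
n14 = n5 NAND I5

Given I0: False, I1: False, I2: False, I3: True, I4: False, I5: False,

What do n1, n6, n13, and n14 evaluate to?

n1 = I1 XOR I2 = False XOR False = False
n2 = I0 AND I4 = False AND False = False
n3 = n2 XOR I2 = False XOR False = False
n4 = I3 NOR I0 = True NOR False = False
n5 = n2 NOR I5 = False NOR False = True
n6 = I3 AND n3 = True AND False = False
n11 = NOT n5 = NOT True = False
n13 = n11 NOR n4 = False NOR False = True
n14 = n5 NAND I5 = True NAND False = True

n1 = False, n6 = False, n13 = True, n14 = True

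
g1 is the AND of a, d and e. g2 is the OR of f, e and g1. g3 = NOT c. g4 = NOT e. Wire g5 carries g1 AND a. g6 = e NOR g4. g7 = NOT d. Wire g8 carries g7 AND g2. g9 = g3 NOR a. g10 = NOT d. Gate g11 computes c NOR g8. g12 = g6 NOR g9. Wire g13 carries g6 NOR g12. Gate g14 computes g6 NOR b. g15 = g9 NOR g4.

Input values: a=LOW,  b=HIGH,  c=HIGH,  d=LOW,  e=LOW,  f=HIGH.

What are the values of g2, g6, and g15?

g1 = a AND d AND e = LOW AND LOW AND LOW = LOW
g2 = f OR e OR g1 = HIGH OR LOW OR LOW = HIGH
g3 = NOT c = NOT HIGH = LOW
g4 = NOT e = NOT LOW = HIGH
g6 = e NOR g4 = LOW NOR HIGH = LOW
g9 = g3 NOR a = LOW NOR LOW = HIGH
g15 = g9 NOR g4 = HIGH NOR HIGH = LOW

g2 = HIGH; g6 = LOW; g15 = LOW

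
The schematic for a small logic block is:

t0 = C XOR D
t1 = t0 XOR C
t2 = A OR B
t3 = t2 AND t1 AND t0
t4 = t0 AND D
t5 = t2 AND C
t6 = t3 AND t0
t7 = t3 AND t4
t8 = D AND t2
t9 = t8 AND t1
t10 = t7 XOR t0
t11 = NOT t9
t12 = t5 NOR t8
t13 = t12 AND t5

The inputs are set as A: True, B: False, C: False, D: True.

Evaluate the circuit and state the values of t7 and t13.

t0 = C XOR D = False XOR True = True
t1 = t0 XOR C = True XOR False = True
t2 = A OR B = True OR False = True
t3 = t2 AND t1 AND t0 = True AND True AND True = True
t4 = t0 AND D = True AND True = True
t5 = t2 AND C = True AND False = False
t7 = t3 AND t4 = True AND True = True
t8 = D AND t2 = True AND True = True
t12 = t5 NOR t8 = False NOR True = False
t13 = t12 AND t5 = False AND False = False

t7 = True; t13 = False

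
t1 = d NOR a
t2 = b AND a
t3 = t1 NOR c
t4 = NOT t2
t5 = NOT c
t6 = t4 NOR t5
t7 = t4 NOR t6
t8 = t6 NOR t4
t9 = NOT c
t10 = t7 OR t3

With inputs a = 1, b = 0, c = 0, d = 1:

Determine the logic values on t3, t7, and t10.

t1 = d NOR a = 1 NOR 1 = 0
t2 = b AND a = 0 AND 1 = 0
t3 = t1 NOR c = 0 NOR 0 = 1
t4 = NOT t2 = NOT 0 = 1
t5 = NOT c = NOT 0 = 1
t6 = t4 NOR t5 = 1 NOR 1 = 0
t7 = t4 NOR t6 = 1 NOR 0 = 0
t10 = t7 OR t3 = 0 OR 1 = 1

t3 = 1  t7 = 0  t10 = 1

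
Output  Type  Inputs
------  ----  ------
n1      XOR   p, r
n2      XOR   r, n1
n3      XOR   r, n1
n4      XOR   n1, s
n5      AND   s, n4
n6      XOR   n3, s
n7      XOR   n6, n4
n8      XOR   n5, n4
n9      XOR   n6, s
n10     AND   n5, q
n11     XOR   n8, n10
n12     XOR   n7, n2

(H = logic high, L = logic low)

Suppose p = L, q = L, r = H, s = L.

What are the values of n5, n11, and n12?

n5 = L; n11 = H; n12 = H

n1 = p XOR r = L XOR H = H
n2 = r XOR n1 = H XOR H = L
n3 = r XOR n1 = H XOR H = L
n4 = n1 XOR s = H XOR L = H
n5 = s AND n4 = L AND H = L
n6 = n3 XOR s = L XOR L = L
n7 = n6 XOR n4 = L XOR H = H
n8 = n5 XOR n4 = L XOR H = H
n10 = n5 AND q = L AND L = L
n11 = n8 XOR n10 = H XOR L = H
n12 = n7 XOR n2 = H XOR L = H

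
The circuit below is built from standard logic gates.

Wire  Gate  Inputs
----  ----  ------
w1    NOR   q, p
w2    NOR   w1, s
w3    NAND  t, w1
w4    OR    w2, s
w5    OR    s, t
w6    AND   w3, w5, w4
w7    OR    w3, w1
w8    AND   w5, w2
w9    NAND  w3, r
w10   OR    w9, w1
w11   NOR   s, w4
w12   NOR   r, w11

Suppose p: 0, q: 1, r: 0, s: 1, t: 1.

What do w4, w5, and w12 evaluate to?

w1 = q NOR p = 1 NOR 0 = 0
w2 = w1 NOR s = 0 NOR 1 = 0
w4 = w2 OR s = 0 OR 1 = 1
w5 = s OR t = 1 OR 1 = 1
w11 = s NOR w4 = 1 NOR 1 = 0
w12 = r NOR w11 = 0 NOR 0 = 1

w4 = 1; w5 = 1; w12 = 1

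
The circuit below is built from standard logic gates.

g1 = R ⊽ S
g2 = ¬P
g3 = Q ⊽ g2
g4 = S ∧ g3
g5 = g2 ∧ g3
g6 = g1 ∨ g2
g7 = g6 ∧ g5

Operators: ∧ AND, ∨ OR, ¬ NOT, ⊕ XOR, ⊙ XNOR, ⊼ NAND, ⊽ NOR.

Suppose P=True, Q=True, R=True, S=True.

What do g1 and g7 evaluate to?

g1 = False; g7 = False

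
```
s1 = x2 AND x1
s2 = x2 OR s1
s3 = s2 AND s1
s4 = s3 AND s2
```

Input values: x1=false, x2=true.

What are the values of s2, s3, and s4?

s1 = x2 AND x1 = true AND false = false
s2 = x2 OR s1 = true OR false = true
s3 = s2 AND s1 = true AND false = false
s4 = s3 AND s2 = false AND true = false

s2 = true, s3 = false, s4 = false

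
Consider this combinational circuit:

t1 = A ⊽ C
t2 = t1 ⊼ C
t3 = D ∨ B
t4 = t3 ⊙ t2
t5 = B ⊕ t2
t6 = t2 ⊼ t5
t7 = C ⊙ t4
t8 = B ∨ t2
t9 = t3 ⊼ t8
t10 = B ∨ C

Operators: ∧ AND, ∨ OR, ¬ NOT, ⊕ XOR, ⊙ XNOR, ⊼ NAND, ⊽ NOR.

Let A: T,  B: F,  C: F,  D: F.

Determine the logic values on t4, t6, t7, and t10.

t1 = A NOR C = T NOR F = F
t2 = t1 NAND C = F NAND F = T
t3 = D OR B = F OR F = F
t4 = t3 XNOR t2 = F XNOR T = F
t5 = B XOR t2 = F XOR T = T
t6 = t2 NAND t5 = T NAND T = F
t7 = C XNOR t4 = F XNOR F = T
t10 = B OR C = F OR F = F

t4 = F, t6 = F, t7 = T, t10 = F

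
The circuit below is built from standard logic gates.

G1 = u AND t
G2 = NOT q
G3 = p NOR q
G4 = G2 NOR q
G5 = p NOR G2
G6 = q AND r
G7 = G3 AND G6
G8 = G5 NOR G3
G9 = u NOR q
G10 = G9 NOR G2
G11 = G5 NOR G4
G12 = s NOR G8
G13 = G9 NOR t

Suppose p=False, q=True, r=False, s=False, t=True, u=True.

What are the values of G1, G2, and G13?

G1 = True, G2 = False, G13 = False

G1 = u AND t = True AND True = True
G2 = NOT q = NOT True = False
G9 = u NOR q = True NOR True = False
G13 = G9 NOR t = False NOR True = False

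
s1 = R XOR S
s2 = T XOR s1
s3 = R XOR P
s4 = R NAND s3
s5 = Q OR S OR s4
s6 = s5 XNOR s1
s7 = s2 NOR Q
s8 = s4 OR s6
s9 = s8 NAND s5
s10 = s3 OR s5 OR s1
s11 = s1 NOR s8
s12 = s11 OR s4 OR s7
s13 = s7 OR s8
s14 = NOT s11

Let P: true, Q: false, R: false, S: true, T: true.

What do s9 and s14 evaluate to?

s9 = false, s14 = true

s1 = R XOR S = false XOR true = true
s3 = R XOR P = false XOR true = true
s4 = R NAND s3 = false NAND true = true
s5 = Q OR S OR s4 = false OR true OR true = true
s6 = s5 XNOR s1 = true XNOR true = true
s8 = s4 OR s6 = true OR true = true
s9 = s8 NAND s5 = true NAND true = false
s11 = s1 NOR s8 = true NOR true = false
s14 = NOT s11 = NOT false = true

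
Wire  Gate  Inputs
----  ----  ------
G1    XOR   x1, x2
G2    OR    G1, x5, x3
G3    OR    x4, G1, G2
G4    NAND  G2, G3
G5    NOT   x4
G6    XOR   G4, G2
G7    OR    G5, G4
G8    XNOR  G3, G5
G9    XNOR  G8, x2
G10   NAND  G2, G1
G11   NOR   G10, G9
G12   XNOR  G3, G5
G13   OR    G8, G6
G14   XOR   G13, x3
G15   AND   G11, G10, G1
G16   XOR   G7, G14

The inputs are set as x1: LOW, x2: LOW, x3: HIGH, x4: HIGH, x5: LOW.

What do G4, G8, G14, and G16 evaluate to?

G1 = x1 XOR x2 = LOW XOR LOW = LOW
G2 = G1 OR x5 OR x3 = LOW OR LOW OR HIGH = HIGH
G3 = x4 OR G1 OR G2 = HIGH OR LOW OR HIGH = HIGH
G4 = G2 NAND G3 = HIGH NAND HIGH = LOW
G5 = NOT x4 = NOT HIGH = LOW
G6 = G4 XOR G2 = LOW XOR HIGH = HIGH
G7 = G5 OR G4 = LOW OR LOW = LOW
G8 = G3 XNOR G5 = HIGH XNOR LOW = LOW
G13 = G8 OR G6 = LOW OR HIGH = HIGH
G14 = G13 XOR x3 = HIGH XOR HIGH = LOW
G16 = G7 XOR G14 = LOW XOR LOW = LOW

G4 = LOW, G8 = LOW, G14 = LOW, G16 = LOW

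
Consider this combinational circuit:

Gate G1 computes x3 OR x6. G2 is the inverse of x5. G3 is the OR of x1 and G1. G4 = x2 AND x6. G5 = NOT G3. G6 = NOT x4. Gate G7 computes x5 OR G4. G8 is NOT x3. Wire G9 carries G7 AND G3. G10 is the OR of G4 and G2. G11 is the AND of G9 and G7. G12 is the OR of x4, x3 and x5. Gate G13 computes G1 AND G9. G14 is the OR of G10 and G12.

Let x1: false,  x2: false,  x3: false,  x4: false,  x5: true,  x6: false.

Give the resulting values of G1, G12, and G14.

G1 = false  G12 = true  G14 = true

G1 = x3 OR x6 = false OR false = false
G2 = NOT x5 = NOT true = false
G4 = x2 AND x6 = false AND false = false
G10 = G4 OR G2 = false OR false = false
G12 = x4 OR x3 OR x5 = false OR false OR true = true
G14 = G10 OR G12 = false OR true = true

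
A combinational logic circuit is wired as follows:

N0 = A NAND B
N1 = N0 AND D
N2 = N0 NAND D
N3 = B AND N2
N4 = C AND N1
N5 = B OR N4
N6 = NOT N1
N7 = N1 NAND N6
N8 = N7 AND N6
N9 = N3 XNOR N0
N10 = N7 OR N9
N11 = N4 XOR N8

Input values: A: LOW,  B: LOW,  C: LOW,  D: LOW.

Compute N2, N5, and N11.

N2 = HIGH, N5 = LOW, N11 = HIGH

N0 = A NAND B = LOW NAND LOW = HIGH
N1 = N0 AND D = HIGH AND LOW = LOW
N2 = N0 NAND D = HIGH NAND LOW = HIGH
N4 = C AND N1 = LOW AND LOW = LOW
N5 = B OR N4 = LOW OR LOW = LOW
N6 = NOT N1 = NOT LOW = HIGH
N7 = N1 NAND N6 = LOW NAND HIGH = HIGH
N8 = N7 AND N6 = HIGH AND HIGH = HIGH
N11 = N4 XOR N8 = LOW XOR HIGH = HIGH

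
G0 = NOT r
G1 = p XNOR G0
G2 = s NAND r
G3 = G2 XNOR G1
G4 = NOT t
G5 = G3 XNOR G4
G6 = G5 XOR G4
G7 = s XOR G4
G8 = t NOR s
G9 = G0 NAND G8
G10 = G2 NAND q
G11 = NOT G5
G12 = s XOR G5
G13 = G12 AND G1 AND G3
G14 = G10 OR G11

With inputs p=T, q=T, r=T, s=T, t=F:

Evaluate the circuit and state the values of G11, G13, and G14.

G0 = NOT r = NOT T = F
G1 = p XNOR G0 = T XNOR F = F
G2 = s NAND r = T NAND T = F
G3 = G2 XNOR G1 = F XNOR F = T
G4 = NOT t = NOT F = T
G5 = G3 XNOR G4 = T XNOR T = T
G10 = G2 NAND q = F NAND T = T
G11 = NOT G5 = NOT T = F
G12 = s XOR G5 = T XOR T = F
G13 = G12 AND G1 AND G3 = F AND F AND T = F
G14 = G10 OR G11 = T OR F = T

G11 = F, G13 = F, G14 = T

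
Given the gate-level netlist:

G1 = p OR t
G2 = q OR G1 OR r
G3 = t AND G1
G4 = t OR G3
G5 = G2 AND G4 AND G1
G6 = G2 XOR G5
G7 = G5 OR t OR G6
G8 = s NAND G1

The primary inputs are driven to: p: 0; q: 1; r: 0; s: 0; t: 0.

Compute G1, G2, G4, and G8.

G1 = 0  G2 = 1  G4 = 0  G8 = 1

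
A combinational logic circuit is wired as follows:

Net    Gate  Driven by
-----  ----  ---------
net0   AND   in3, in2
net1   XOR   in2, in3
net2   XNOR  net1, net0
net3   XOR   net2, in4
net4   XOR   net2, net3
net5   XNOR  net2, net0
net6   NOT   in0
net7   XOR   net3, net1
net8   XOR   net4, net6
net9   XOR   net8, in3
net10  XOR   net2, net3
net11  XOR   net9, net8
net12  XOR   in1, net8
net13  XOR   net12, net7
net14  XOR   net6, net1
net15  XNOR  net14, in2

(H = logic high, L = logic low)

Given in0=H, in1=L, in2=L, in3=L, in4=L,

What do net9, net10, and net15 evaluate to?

net0 = in3 AND in2 = L AND L = L
net1 = in2 XOR in3 = L XOR L = L
net2 = net1 XNOR net0 = L XNOR L = H
net3 = net2 XOR in4 = H XOR L = H
net4 = net2 XOR net3 = H XOR H = L
net6 = NOT in0 = NOT H = L
net8 = net4 XOR net6 = L XOR L = L
net9 = net8 XOR in3 = L XOR L = L
net10 = net2 XOR net3 = H XOR H = L
net14 = net6 XOR net1 = L XOR L = L
net15 = net14 XNOR in2 = L XNOR L = H

net9 = L; net10 = L; net15 = H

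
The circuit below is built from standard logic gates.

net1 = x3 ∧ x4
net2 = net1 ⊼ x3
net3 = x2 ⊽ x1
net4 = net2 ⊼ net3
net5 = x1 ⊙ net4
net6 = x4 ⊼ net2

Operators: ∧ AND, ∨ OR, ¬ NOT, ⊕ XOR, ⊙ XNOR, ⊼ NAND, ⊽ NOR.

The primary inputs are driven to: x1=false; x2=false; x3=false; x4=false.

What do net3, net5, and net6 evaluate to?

net3 = true, net5 = true, net6 = true

net1 = x3 AND x4 = false AND false = false
net2 = net1 NAND x3 = false NAND false = true
net3 = x2 NOR x1 = false NOR false = true
net4 = net2 NAND net3 = true NAND true = false
net5 = x1 XNOR net4 = false XNOR false = true
net6 = x4 NAND net2 = false NAND true = true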